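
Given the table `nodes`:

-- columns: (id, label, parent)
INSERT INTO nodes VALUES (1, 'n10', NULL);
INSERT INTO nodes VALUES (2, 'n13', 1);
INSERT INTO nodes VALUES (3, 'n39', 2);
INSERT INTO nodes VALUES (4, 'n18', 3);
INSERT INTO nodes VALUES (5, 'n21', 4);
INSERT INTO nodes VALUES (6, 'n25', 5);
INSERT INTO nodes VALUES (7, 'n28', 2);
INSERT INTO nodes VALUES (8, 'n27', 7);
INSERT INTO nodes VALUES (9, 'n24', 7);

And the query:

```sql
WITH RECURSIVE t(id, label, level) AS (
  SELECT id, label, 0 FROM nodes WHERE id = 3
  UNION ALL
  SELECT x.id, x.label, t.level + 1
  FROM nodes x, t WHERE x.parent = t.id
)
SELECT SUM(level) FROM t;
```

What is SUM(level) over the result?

Base: id=3 (n39) at level 0.
Iteration 1: rows with parent in {3} -> n18 (id 4, level 1).
Iteration 2: rows with parent in {4} -> n21 (id 5, level 2).
Iteration 3: rows with parent in {5} -> n25 (id 6, level 3).
Iteration 4: no rows with parent in {6}; recursion stops.
SUM(level) = 0 + 1 + 2 + 3 = 6.

6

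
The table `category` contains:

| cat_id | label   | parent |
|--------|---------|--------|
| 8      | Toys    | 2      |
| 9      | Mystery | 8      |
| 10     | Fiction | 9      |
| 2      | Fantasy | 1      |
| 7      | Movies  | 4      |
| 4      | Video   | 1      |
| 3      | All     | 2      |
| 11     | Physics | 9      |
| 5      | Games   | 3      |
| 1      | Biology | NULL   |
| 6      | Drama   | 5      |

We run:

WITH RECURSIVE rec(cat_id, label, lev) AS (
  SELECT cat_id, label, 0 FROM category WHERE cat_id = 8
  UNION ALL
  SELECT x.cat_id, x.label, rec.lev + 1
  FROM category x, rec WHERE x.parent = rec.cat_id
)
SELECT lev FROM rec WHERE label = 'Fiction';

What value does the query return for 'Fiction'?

2

Base: cat_id=8 (Toys) at lev 0.
Iteration 1: rows with parent in {8} -> Mystery (id 9, lev 1).
Iteration 2: rows with parent in {9} -> Fiction (id 10, lev 2), Physics (id 11, lev 2).
Iteration 3: no rows with parent in {10,11}; recursion stops.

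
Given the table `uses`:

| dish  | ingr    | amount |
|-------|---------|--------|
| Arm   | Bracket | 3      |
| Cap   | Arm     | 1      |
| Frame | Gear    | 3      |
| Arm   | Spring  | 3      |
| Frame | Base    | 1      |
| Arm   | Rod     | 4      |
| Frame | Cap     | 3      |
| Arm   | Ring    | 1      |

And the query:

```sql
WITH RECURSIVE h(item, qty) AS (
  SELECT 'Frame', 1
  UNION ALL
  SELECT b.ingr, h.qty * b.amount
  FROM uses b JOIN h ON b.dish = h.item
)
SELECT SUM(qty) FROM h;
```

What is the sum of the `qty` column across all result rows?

Base: (Frame, qty=1).
Iteration 1: components of {Frame} -> Base = 1*1 = 1, Cap = 1*3 = 3, Gear = 1*3 = 3.
Iteration 2: components of {Base,Cap,Gear} -> Arm = 3*1 = 3.
Iteration 3: components of {Arm} -> Bracket = 3*3 = 9, Ring = 3*1 = 3, Rod = 3*4 = 12, Spring = 3*3 = 9.
Iteration 4: no further components; recursion stops.
SUM(qty) = 1 + 3 + 1 + 3 + 3 + 3 + 12 + 9 + 9 = 44.

44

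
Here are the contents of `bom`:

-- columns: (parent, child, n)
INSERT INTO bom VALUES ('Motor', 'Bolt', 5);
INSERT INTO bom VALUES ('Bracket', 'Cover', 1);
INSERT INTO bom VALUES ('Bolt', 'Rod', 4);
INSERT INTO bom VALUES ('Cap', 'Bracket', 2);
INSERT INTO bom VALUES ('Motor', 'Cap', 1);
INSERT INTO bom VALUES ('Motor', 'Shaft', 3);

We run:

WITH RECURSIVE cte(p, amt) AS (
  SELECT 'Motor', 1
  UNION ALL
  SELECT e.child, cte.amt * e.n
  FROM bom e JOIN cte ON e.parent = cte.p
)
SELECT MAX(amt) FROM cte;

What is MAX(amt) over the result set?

20

Base: (Motor, amt=1).
Iteration 1: components of {Motor} -> Bolt = 1*5 = 5, Cap = 1*1 = 1, Shaft = 1*3 = 3.
Iteration 2: components of {Bolt,Cap,Shaft} -> Bracket = 1*2 = 2, Rod = 5*4 = 20.
Iteration 3: components of {Bracket,Rod} -> Cover = 2*1 = 2.
Iteration 4: no further components; recursion stops.
amt values: 1, 1, 3, 5, 2, 20, 2; the maximum is 20.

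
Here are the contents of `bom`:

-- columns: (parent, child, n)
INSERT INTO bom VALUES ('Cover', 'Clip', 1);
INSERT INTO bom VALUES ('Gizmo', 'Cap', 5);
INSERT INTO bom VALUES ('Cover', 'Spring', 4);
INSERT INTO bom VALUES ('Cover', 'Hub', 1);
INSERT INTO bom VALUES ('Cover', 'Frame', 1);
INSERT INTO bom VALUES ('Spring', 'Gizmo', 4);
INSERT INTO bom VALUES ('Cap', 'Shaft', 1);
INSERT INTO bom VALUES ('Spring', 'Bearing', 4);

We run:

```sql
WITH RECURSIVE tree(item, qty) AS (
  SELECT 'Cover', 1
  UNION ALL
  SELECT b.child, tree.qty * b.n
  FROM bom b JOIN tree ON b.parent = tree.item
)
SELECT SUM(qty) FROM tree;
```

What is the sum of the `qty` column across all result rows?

200

Base: (Cover, qty=1).
Iteration 1: components of {Cover} -> Clip = 1*1 = 1, Frame = 1*1 = 1, Hub = 1*1 = 1, Spring = 1*4 = 4.
Iteration 2: components of {Clip,Frame,Hub,Spring} -> Bearing = 4*4 = 16, Gizmo = 4*4 = 16.
Iteration 3: components of {Bearing,Gizmo} -> Cap = 16*5 = 80.
Iteration 4: components of {Cap} -> Shaft = 80*1 = 80.
Iteration 5: no further components; recursion stops.
SUM(qty) = 1 + 4 + 1 + 1 + 1 + 16 + 16 + 80 + 80 = 200.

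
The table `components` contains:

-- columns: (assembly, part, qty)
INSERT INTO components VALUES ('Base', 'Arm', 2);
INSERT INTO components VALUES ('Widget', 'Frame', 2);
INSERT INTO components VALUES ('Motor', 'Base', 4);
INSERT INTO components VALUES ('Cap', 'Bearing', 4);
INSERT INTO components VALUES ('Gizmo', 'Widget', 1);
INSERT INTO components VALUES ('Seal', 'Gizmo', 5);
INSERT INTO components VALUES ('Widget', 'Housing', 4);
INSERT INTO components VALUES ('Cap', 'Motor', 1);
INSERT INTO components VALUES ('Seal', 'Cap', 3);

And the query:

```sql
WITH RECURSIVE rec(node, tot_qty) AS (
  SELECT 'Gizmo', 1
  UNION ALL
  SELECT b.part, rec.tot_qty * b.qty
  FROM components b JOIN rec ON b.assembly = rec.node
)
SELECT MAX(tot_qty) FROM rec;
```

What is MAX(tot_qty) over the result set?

Base: (Gizmo, tot_qty=1).
Iteration 1: components of {Gizmo} -> Widget = 1*1 = 1.
Iteration 2: components of {Widget} -> Frame = 1*2 = 2, Housing = 1*4 = 4.
Iteration 3: no further components; recursion stops.
tot_qty values: 1, 1, 4, 2; the maximum is 4.

4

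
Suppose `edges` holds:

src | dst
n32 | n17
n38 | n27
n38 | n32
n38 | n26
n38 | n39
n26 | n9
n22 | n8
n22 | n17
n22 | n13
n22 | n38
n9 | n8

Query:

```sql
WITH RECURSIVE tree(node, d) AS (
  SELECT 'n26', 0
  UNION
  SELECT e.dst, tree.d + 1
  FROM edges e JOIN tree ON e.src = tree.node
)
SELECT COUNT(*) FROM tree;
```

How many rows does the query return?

3

Base: (n26, d=0).
Iteration 1: edges from {n26} -> (n9, d=1).
Iteration 2: edges from {n9} -> (n8, d=2).
Iteration 3: no outgoing edges from {n8}; recursion stops.
Total rows emitted: 3.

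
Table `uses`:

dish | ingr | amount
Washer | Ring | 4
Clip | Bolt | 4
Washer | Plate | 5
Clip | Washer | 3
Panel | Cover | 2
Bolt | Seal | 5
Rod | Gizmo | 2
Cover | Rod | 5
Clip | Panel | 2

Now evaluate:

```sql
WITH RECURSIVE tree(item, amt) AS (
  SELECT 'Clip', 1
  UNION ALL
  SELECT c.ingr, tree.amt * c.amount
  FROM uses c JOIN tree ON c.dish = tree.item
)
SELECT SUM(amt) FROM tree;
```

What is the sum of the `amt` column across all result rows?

Base: (Clip, amt=1).
Iteration 1: components of {Clip} -> Bolt = 1*4 = 4, Panel = 1*2 = 2, Washer = 1*3 = 3.
Iteration 2: components of {Bolt,Panel,Washer} -> Cover = 2*2 = 4, Plate = 3*5 = 15, Ring = 3*4 = 12, Seal = 4*5 = 20.
Iteration 3: components of {Cover,Plate,Ring,Seal} -> Rod = 4*5 = 20.
Iteration 4: components of {Rod} -> Gizmo = 20*2 = 40.
Iteration 5: no further components; recursion stops.
SUM(amt) = 1 + 4 + 2 + 3 + 20 + 4 + 12 + 15 + 20 + 40 = 121.

121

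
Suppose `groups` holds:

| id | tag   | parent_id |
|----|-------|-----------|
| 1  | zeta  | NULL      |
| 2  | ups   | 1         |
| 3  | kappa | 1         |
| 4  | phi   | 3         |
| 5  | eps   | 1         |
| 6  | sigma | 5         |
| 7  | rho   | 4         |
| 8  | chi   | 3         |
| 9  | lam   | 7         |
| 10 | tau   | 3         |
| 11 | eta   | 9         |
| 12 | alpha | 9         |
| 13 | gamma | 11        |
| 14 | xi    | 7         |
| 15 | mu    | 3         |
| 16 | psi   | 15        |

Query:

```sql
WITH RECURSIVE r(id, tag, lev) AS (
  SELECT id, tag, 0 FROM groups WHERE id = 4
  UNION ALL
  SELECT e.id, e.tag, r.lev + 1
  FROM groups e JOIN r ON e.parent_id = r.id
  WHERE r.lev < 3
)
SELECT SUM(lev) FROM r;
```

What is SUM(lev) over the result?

11

Base: id=4 (phi) at lev 0.
Iteration 1: rows with parent_id in {4} -> rho (id 7, lev 1).
Iteration 2: rows with parent_id in {7} -> lam (id 9, lev 2), xi (id 14, lev 2).
Iteration 3: rows with parent_id in {9,14} -> eta (id 11, lev 3), alpha (id 12, lev 3).
Iteration 4: lev < 3 fails for all current rows; recursion stops.
SUM(lev) = 0 + 1 + 2 + 2 + 3 + 3 = 11.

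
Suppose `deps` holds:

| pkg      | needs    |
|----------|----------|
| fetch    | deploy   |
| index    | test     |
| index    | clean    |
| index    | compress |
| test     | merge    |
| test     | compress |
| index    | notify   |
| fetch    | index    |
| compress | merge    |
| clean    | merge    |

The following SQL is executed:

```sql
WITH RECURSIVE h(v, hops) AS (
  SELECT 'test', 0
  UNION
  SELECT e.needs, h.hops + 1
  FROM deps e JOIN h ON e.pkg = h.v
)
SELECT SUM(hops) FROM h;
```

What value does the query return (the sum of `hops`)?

4

Base: (test, hops=0).
Iteration 1: edges from {test} -> (compress, hops=1), (merge, hops=1).
Iteration 2: edges from {compress,merge} -> (merge, hops=2).
Iteration 3: no outgoing edges from {merge}; recursion stops.
SUM(hops) = 0 + 1 + 1 + 2 = 4.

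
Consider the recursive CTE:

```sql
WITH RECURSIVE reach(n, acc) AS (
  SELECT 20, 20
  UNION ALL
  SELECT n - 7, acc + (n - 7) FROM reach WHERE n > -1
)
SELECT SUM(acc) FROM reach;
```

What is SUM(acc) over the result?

130

Base: n=20, acc=20.
Iteration 1: 20 > -1 holds -> n = 20 - 7 = 13, acc = 20 + 13 = 33.
Iteration 2: 13 > -1 holds -> n = 13 - 7 = 6, acc = 33 + 6 = 39.
Iteration 3: 6 > -1 holds -> n = 6 - 7 = -1, acc = 39 + -1 = 38.
Iteration 4: -1 > -1 fails; recursion stops.
SUM(acc) = 20 + 33 + 39 + 38 = 130.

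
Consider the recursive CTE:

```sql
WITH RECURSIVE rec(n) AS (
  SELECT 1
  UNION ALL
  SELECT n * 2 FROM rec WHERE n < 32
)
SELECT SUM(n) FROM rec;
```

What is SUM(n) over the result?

63

Base: n=1.
Iteration 1: 1 < 32 holds -> n = 1 * 2 = 2.
Iteration 2: 2 < 32 holds -> n = 2 * 2 = 4.
Iteration 3: 4 < 32 holds -> n = 4 * 2 = 8.
Iteration 4: 8 < 32 holds -> n = 8 * 2 = 16.
Iteration 5: 16 < 32 holds -> n = 16 * 2 = 32.
Iteration 6: 32 < 32 fails; recursion stops.
SUM(n) = 1 + 2 + 4 + 8 + 16 + 32 = 63.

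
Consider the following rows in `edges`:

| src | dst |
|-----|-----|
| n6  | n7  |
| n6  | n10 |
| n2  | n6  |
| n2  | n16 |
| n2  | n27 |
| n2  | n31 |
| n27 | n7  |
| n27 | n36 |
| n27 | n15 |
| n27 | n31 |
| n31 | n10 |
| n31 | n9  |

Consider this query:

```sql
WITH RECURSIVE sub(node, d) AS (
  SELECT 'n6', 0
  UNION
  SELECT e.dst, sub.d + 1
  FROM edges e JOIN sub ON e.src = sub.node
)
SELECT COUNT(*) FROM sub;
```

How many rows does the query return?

3

Base: (n6, d=0).
Iteration 1: edges from {n6} -> (n10, d=1), (n7, d=1).
Iteration 2: no outgoing edges from {n10,n7}; recursion stops.
Total rows emitted: 3.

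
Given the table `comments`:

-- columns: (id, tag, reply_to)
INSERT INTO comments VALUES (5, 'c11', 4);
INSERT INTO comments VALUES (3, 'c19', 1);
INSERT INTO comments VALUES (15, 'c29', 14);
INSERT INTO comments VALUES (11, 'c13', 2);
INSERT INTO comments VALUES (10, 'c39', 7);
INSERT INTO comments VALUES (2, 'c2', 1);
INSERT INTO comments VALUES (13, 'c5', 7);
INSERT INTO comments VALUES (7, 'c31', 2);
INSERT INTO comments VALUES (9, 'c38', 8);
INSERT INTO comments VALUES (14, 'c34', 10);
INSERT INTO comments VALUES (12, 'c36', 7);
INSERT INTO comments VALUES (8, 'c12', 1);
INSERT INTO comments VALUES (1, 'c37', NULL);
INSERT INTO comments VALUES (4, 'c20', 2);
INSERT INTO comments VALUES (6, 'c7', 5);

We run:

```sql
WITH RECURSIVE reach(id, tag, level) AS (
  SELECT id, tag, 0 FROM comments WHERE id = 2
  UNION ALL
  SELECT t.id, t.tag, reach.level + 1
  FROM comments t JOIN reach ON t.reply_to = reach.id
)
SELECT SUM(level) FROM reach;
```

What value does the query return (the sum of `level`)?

Base: id=2 (c2) at level 0.
Iteration 1: rows with reply_to in {2} -> c20 (id 4, level 1), c31 (id 7, level 1), c13 (id 11, level 1).
Iteration 2: rows with reply_to in {4,7,11} -> c11 (id 5, level 2), c39 (id 10, level 2), c36 (id 12, level 2), c5 (id 13, level 2).
Iteration 3: rows with reply_to in {5,10,12,13} -> c7 (id 6, level 3), c34 (id 14, level 3).
Iteration 4: rows with reply_to in {6,14} -> c29 (id 15, level 4).
Iteration 5: no rows with reply_to in {15}; recursion stops.
SUM(level) = 0 + 1 + 1 + 1 + 2 + 2 + 2 + 2 + 3 + 3 + 4 = 21.

21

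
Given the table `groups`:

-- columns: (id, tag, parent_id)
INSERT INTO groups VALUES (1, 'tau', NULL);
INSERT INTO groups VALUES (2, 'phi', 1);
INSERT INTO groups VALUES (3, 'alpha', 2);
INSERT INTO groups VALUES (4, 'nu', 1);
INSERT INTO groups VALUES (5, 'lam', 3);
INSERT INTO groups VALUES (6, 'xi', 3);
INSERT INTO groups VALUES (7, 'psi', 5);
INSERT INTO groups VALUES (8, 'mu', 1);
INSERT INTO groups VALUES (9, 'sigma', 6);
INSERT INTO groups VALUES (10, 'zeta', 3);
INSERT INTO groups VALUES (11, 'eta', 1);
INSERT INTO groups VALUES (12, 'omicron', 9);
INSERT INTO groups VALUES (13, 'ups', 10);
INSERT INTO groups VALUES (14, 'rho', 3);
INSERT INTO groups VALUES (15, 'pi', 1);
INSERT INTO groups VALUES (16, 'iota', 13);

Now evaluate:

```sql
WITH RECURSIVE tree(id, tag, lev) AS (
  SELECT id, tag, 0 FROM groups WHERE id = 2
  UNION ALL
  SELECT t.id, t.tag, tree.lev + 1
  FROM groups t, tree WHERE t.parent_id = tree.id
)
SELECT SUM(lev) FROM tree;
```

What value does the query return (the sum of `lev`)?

Base: id=2 (phi) at lev 0.
Iteration 1: rows with parent_id in {2} -> alpha (id 3, lev 1).
Iteration 2: rows with parent_id in {3} -> lam (id 5, lev 2), xi (id 6, lev 2), zeta (id 10, lev 2), rho (id 14, lev 2).
Iteration 3: rows with parent_id in {5,6,10,14} -> psi (id 7, lev 3), sigma (id 9, lev 3), ups (id 13, lev 3).
Iteration 4: rows with parent_id in {7,9,13} -> omicron (id 12, lev 4), iota (id 16, lev 4).
Iteration 5: no rows with parent_id in {12,16}; recursion stops.
SUM(lev) = 0 + 1 + 2 + 2 + 2 + 2 + 3 + 3 + 3 + 4 + 4 = 26.

26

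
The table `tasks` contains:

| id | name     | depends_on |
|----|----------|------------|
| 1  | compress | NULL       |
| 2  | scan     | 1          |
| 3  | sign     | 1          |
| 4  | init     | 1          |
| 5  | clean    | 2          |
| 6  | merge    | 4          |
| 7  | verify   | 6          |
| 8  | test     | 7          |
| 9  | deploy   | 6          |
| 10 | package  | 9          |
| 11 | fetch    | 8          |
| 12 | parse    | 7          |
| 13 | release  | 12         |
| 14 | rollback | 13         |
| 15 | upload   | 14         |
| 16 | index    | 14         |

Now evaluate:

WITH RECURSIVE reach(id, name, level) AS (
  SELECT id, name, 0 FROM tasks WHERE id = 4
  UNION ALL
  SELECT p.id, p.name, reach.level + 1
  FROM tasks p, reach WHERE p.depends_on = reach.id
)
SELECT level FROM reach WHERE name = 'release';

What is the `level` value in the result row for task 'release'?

4

Base: id=4 (init) at level 0.
Iteration 1: rows with depends_on in {4} -> merge (id 6, level 1).
Iteration 2: rows with depends_on in {6} -> verify (id 7, level 2), deploy (id 9, level 2).
Iteration 3: rows with depends_on in {7,9} -> test (id 8, level 3), package (id 10, level 3), parse (id 12, level 3).
Iteration 4: rows with depends_on in {8,10,12} -> fetch (id 11, level 4), release (id 13, level 4).
Iteration 5: rows with depends_on in {11,13} -> rollback (id 14, level 5).
Iteration 6: rows with depends_on in {14} -> upload (id 15, level 6), index (id 16, level 6).
Iteration 7: no rows with depends_on in {15,16}; recursion stops.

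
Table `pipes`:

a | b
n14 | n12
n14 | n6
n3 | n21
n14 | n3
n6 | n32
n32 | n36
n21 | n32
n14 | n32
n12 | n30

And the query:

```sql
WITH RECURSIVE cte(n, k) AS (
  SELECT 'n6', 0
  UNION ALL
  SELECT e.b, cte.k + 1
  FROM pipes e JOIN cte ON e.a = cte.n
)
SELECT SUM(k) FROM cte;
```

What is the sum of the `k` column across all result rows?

3

Base: (n6, k=0).
Iteration 1: edges from {n6} -> (n32, k=1).
Iteration 2: edges from {n32} -> (n36, k=2).
Iteration 3: no outgoing edges from {n36}; recursion stops.
SUM(k) = 0 + 1 + 2 = 3.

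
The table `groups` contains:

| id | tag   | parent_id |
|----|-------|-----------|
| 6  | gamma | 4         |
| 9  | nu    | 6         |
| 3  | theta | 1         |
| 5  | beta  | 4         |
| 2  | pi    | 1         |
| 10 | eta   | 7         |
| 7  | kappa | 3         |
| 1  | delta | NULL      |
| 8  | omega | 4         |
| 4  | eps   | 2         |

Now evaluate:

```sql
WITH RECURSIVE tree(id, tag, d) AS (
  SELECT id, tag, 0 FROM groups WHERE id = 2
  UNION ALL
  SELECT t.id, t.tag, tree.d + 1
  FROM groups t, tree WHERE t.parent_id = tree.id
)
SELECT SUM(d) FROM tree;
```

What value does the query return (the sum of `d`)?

Base: id=2 (pi) at d 0.
Iteration 1: rows with parent_id in {2} -> eps (id 4, d 1).
Iteration 2: rows with parent_id in {4} -> beta (id 5, d 2), gamma (id 6, d 2), omega (id 8, d 2).
Iteration 3: rows with parent_id in {5,6,8} -> nu (id 9, d 3).
Iteration 4: no rows with parent_id in {9}; recursion stops.
SUM(d) = 0 + 1 + 2 + 2 + 2 + 3 = 10.

10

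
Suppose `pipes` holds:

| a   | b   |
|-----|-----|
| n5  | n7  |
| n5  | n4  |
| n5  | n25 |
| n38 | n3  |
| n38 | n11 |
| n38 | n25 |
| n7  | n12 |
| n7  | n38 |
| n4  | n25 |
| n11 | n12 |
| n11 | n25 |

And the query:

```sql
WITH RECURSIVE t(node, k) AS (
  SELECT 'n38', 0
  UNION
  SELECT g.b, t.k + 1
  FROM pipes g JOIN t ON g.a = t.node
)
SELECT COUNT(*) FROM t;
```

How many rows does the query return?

Base: (n38, k=0).
Iteration 1: edges from {n38} -> (n11, k=1), (n25, k=1), (n3, k=1).
Iteration 2: edges from {n11,n25,n3} -> (n12, k=2), (n25, k=2).
Iteration 3: no outgoing edges from {n12,n25}; recursion stops.
Total rows emitted: 6.

6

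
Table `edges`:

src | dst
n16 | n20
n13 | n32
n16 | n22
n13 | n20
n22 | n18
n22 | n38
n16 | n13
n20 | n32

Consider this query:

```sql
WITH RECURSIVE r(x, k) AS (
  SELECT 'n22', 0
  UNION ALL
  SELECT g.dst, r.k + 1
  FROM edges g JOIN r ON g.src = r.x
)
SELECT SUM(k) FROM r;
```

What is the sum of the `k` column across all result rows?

Base: (n22, k=0).
Iteration 1: edges from {n22} -> (n18, k=1), (n38, k=1).
Iteration 2: no outgoing edges from {n18,n38}; recursion stops.
SUM(k) = 0 + 1 + 1 = 2.

2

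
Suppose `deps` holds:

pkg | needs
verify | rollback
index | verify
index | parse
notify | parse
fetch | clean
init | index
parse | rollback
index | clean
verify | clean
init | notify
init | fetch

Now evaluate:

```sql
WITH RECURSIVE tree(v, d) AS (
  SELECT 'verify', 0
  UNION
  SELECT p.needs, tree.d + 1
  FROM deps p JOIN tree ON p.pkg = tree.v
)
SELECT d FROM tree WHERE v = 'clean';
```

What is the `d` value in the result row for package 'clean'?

1

Base: (verify, d=0).
Iteration 1: edges from {verify} -> (clean, d=1), (rollback, d=1).
Iteration 2: no outgoing edges from {clean,rollback}; recursion stops.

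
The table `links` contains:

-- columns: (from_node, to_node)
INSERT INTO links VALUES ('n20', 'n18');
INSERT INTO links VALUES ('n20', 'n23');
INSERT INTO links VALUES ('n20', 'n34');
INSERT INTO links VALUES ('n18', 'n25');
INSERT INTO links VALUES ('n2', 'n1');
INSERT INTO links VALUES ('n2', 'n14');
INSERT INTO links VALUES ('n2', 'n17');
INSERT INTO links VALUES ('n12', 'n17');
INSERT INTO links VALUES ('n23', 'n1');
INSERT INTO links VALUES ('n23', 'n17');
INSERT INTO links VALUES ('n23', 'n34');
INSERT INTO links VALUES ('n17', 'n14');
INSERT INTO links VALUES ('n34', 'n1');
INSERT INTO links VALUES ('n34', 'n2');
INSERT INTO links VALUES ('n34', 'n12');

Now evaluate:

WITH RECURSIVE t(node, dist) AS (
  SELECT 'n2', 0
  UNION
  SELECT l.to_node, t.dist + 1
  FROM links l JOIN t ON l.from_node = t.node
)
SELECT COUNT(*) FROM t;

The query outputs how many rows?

Base: (n2, dist=0).
Iteration 1: edges from {n2} -> (n1, dist=1), (n14, dist=1), (n17, dist=1).
Iteration 2: edges from {n1,n14,n17} -> (n14, dist=2).
Iteration 3: no outgoing edges from {n14}; recursion stops.
Total rows emitted: 5.

5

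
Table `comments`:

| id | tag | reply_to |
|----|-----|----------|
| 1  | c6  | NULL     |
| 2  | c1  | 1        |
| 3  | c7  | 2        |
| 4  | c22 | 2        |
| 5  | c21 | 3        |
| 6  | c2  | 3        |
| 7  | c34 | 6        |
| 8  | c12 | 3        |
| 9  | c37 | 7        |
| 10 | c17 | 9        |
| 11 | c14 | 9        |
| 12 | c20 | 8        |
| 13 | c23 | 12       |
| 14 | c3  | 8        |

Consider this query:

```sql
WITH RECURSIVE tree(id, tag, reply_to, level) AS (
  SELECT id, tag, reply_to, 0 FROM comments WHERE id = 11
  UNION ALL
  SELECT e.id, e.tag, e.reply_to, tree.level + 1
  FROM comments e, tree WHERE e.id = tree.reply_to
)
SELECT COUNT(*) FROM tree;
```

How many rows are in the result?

Base: id=11 (c14), reply_to=9, level 0.
Iteration 1: join on id=9 -> c37 (id 9, reply_to=7, level 1).
Iteration 2: join on id=7 -> c34 (id 7, reply_to=6, level 2).
Iteration 3: join on id=6 -> c2 (id 6, reply_to=3, level 3).
Iteration 4: join on id=3 -> c7 (id 3, reply_to=2, level 4).
Iteration 5: join on id=2 -> c1 (id 2, reply_to=1, level 5).
Iteration 6: join on id=1 -> c6 (id 1, reply_to=NULL, level 6).
Iteration 7: reply_to is NULL; no match; recursion stops.
Total rows emitted: 7.

7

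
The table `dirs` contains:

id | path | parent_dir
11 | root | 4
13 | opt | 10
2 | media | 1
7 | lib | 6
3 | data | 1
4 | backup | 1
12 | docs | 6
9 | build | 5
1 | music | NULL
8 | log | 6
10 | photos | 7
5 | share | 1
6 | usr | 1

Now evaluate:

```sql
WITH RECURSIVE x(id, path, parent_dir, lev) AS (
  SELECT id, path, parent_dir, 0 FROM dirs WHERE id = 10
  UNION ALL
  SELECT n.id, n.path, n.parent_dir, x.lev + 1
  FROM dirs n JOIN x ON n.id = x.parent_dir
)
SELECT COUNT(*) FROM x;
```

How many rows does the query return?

Base: id=10 (photos), parent_dir=7, lev 0.
Iteration 1: join on id=7 -> lib (id 7, parent_dir=6, lev 1).
Iteration 2: join on id=6 -> usr (id 6, parent_dir=1, lev 2).
Iteration 3: join on id=1 -> music (id 1, parent_dir=NULL, lev 3).
Iteration 4: parent_dir is NULL; no match; recursion stops.
Total rows emitted: 4.

4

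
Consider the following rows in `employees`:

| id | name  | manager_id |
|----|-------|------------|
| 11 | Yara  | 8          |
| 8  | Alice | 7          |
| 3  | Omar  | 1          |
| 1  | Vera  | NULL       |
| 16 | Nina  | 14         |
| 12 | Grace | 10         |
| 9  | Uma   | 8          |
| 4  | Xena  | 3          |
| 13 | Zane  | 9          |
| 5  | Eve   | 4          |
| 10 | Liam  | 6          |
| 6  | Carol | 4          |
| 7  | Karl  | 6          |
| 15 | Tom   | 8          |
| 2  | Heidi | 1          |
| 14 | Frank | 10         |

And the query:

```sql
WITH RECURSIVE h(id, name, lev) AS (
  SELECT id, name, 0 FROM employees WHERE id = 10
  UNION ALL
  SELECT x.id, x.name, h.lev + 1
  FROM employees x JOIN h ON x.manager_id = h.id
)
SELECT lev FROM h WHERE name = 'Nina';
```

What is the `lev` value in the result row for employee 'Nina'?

Base: id=10 (Liam) at lev 0.
Iteration 1: rows with manager_id in {10} -> Grace (id 12, lev 1), Frank (id 14, lev 1).
Iteration 2: rows with manager_id in {12,14} -> Nina (id 16, lev 2).
Iteration 3: no rows with manager_id in {16}; recursion stops.

2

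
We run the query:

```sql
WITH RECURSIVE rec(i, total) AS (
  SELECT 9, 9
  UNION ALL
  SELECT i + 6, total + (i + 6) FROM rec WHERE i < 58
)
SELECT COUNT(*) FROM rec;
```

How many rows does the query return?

Base: i=9, total=9.
Iteration 1: 9 < 58 holds -> i = 9 + 6 = 15, total = 9 + 15 = 24.
Iteration 2: 15 < 58 holds -> i = 15 + 6 = 21, total = 24 + 21 = 45.
Iteration 3: 21 < 58 holds -> i = 21 + 6 = 27, total = 45 + 27 = 72.
Iteration 4: 27 < 58 holds -> i = 27 + 6 = 33, total = 72 + 33 = 105.
Iteration 5: 33 < 58 holds -> i = 33 + 6 = 39, total = 105 + 39 = 144.
Iteration 6: 39 < 58 holds -> i = 39 + 6 = 45, total = 144 + 45 = 189.
Iteration 7: 45 < 58 holds -> i = 45 + 6 = 51, total = 189 + 51 = 240.
Iteration 8: 51 < 58 holds -> i = 51 + 6 = 57, total = 240 + 57 = 297.
Iteration 9: 57 < 58 holds -> i = 57 + 6 = 63, total = 297 + 63 = 360.
Iteration 10: 63 < 58 fails; recursion stops.
Total rows emitted: 10.

10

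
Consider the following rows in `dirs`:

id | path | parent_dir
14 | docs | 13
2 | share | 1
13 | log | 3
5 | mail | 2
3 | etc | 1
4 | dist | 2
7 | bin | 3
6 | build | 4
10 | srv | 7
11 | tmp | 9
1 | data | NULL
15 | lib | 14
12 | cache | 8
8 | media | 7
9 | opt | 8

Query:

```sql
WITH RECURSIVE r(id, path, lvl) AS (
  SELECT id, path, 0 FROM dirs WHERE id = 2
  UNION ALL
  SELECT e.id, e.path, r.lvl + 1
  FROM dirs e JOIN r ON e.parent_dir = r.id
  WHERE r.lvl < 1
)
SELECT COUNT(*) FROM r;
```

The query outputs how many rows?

3

Base: id=2 (share) at lvl 0.
Iteration 1: rows with parent_dir in {2} -> dist (id 4, lvl 1), mail (id 5, lvl 1).
Iteration 2: lvl < 1 fails for all current rows; recursion stops.
Total rows emitted: 3.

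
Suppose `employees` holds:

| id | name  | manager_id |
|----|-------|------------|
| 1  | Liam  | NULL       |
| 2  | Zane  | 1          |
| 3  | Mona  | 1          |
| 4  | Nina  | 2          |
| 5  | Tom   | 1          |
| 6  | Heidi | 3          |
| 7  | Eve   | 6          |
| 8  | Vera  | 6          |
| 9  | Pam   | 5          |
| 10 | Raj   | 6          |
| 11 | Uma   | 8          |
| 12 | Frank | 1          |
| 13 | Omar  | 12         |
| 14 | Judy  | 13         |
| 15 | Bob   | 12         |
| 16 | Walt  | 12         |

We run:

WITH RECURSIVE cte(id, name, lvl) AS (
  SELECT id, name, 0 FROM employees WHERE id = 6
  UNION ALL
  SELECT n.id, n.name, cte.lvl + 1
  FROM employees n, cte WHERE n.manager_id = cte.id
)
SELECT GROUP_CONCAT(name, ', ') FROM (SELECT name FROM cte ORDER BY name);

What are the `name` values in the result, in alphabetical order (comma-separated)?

Eve, Heidi, Raj, Uma, Vera

Base: id=6 (Heidi) at lvl 0.
Iteration 1: rows with manager_id in {6} -> Eve (id 7, lvl 1), Vera (id 8, lvl 1), Raj (id 10, lvl 1).
Iteration 2: rows with manager_id in {7,8,10} -> Uma (id 11, lvl 2).
Iteration 3: no rows with manager_id in {11}; recursion stops.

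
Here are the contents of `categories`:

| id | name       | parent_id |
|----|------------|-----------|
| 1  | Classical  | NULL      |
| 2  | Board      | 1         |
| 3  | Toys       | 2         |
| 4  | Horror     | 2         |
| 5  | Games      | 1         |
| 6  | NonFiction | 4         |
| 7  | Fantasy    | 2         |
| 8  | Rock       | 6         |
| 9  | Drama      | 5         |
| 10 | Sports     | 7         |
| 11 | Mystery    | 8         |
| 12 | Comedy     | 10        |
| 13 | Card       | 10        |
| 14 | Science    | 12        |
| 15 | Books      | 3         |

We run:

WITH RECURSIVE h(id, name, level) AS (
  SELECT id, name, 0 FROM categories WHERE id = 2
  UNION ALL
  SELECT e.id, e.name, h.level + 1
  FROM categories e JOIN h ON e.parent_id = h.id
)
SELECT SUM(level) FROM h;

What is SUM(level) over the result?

Base: id=2 (Board) at level 0.
Iteration 1: rows with parent_id in {2} -> Toys (id 3, level 1), Horror (id 4, level 1), Fantasy (id 7, level 1).
Iteration 2: rows with parent_id in {3,4,7} -> NonFiction (id 6, level 2), Sports (id 10, level 2), Books (id 15, level 2).
Iteration 3: rows with parent_id in {6,10,15} -> Rock (id 8, level 3), Comedy (id 12, level 3), Card (id 13, level 3).
Iteration 4: rows with parent_id in {8,12,13} -> Mystery (id 11, level 4), Science (id 14, level 4).
Iteration 5: no rows with parent_id in {11,14}; recursion stops.
SUM(level) = 0 + 1 + 1 + 1 + 2 + 2 + 2 + 3 + 3 + 3 + 4 + 4 = 26.

26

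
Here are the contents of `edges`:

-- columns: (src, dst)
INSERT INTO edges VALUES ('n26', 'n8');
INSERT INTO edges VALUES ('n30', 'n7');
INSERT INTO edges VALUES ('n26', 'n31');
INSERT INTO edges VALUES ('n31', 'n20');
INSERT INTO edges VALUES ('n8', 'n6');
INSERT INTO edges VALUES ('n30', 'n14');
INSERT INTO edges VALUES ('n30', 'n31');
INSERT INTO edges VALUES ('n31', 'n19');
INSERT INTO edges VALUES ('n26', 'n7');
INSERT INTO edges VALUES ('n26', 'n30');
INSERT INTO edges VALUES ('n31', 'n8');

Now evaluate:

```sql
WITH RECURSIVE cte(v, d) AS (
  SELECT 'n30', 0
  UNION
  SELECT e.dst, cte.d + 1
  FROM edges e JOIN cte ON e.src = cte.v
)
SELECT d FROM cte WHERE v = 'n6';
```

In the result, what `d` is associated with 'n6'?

Base: (n30, d=0).
Iteration 1: edges from {n30} -> (n14, d=1), (n31, d=1), (n7, d=1).
Iteration 2: edges from {n14,n31,n7} -> (n19, d=2), (n20, d=2), (n8, d=2).
Iteration 3: edges from {n19,n20,n8} -> (n6, d=3).
Iteration 4: no outgoing edges from {n6}; recursion stops.

3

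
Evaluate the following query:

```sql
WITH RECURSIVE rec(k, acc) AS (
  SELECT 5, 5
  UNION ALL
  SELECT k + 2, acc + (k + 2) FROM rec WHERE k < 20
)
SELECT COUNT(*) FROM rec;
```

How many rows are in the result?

9

Base: k=5, acc=5.
Iteration 1: 5 < 20 holds -> k = 5 + 2 = 7, acc = 5 + 7 = 12.
Iteration 2: 7 < 20 holds -> k = 7 + 2 = 9, acc = 12 + 9 = 21.
Iteration 3: 9 < 20 holds -> k = 9 + 2 = 11, acc = 21 + 11 = 32.
Iteration 4: 11 < 20 holds -> k = 11 + 2 = 13, acc = 32 + 13 = 45.
Iteration 5: 13 < 20 holds -> k = 13 + 2 = 15, acc = 45 + 15 = 60.
Iteration 6: 15 < 20 holds -> k = 15 + 2 = 17, acc = 60 + 17 = 77.
Iteration 7: 17 < 20 holds -> k = 17 + 2 = 19, acc = 77 + 19 = 96.
Iteration 8: 19 < 20 holds -> k = 19 + 2 = 21, acc = 96 + 21 = 117.
Iteration 9: 21 < 20 fails; recursion stops.
Total rows emitted: 9.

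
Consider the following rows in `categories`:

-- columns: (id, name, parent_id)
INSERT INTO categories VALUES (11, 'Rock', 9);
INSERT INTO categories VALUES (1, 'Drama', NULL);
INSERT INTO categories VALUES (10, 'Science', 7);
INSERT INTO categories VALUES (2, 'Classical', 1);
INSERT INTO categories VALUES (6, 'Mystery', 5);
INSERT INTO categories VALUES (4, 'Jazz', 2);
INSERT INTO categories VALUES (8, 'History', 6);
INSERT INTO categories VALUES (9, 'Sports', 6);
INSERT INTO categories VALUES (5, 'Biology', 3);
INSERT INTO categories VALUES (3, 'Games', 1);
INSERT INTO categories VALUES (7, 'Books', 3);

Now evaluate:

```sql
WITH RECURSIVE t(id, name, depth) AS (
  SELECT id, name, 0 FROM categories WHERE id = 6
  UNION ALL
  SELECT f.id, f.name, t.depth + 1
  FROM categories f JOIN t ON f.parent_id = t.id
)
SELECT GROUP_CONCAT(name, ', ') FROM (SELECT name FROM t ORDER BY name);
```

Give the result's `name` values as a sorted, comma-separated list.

Base: id=6 (Mystery) at depth 0.
Iteration 1: rows with parent_id in {6} -> History (id 8, depth 1), Sports (id 9, depth 1).
Iteration 2: rows with parent_id in {8,9} -> Rock (id 11, depth 2).
Iteration 3: no rows with parent_id in {11}; recursion stops.

History, Mystery, Rock, Sports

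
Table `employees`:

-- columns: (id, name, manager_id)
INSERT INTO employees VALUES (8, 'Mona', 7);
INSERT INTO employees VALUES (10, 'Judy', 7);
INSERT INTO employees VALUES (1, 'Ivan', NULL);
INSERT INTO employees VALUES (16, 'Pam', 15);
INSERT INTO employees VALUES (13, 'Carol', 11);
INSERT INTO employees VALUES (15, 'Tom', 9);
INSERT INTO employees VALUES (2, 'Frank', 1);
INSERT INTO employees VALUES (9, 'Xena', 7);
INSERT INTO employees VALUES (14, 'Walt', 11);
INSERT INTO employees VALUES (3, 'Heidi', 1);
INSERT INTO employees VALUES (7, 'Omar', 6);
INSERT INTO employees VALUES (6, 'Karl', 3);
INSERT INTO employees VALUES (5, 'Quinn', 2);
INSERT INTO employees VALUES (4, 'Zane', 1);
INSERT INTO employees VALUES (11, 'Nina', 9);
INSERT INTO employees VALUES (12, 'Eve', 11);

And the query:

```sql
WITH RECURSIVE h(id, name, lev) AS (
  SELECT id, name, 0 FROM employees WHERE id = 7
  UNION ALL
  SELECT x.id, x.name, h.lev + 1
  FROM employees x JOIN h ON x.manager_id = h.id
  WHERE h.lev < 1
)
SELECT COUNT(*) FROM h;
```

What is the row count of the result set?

Base: id=7 (Omar) at lev 0.
Iteration 1: rows with manager_id in {7} -> Mona (id 8, lev 1), Xena (id 9, lev 1), Judy (id 10, lev 1).
Iteration 2: lev < 1 fails for all current rows; recursion stops.
Total rows emitted: 4.

4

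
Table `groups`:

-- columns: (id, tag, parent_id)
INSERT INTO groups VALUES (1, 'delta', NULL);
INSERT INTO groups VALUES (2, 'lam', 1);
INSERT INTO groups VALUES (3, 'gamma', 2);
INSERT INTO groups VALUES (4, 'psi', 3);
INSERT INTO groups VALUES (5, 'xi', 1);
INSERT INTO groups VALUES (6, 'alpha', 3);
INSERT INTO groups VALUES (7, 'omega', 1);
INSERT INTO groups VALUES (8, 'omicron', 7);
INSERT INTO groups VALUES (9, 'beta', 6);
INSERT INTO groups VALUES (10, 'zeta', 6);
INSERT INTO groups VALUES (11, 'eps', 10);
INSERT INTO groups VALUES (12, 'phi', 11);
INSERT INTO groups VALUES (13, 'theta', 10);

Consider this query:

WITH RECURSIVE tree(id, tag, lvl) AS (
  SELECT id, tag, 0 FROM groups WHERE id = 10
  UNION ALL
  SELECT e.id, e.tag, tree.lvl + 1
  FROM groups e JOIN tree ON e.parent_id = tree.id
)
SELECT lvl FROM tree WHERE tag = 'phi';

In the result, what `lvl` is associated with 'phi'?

Base: id=10 (zeta) at lvl 0.
Iteration 1: rows with parent_id in {10} -> eps (id 11, lvl 1), theta (id 13, lvl 1).
Iteration 2: rows with parent_id in {11,13} -> phi (id 12, lvl 2).
Iteration 3: no rows with parent_id in {12}; recursion stops.

2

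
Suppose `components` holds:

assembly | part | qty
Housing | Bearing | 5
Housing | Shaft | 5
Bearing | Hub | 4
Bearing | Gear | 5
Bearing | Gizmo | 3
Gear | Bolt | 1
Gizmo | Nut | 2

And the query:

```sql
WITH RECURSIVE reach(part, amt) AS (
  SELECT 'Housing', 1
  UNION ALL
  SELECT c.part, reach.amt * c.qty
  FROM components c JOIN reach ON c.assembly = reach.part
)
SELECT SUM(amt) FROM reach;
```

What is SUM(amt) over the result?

Base: (Housing, amt=1).
Iteration 1: components of {Housing} -> Bearing = 1*5 = 5, Shaft = 1*5 = 5.
Iteration 2: components of {Bearing,Shaft} -> Gear = 5*5 = 25, Gizmo = 5*3 = 15, Hub = 5*4 = 20.
Iteration 3: components of {Gear,Gizmo,Hub} -> Bolt = 25*1 = 25, Nut = 15*2 = 30.
Iteration 4: no further components; recursion stops.
SUM(amt) = 1 + 5 + 5 + 20 + 25 + 15 + 25 + 30 = 126.

126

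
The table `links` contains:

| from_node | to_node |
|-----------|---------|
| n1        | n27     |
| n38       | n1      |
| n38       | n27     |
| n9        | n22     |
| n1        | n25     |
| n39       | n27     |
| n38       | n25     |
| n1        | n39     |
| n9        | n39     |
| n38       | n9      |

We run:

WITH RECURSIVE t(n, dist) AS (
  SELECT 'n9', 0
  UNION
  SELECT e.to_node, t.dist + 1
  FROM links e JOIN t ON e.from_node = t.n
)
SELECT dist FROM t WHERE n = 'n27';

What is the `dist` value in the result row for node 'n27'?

Base: (n9, dist=0).
Iteration 1: edges from {n9} -> (n22, dist=1), (n39, dist=1).
Iteration 2: edges from {n22,n39} -> (n27, dist=2).
Iteration 3: no outgoing edges from {n27}; recursion stops.

2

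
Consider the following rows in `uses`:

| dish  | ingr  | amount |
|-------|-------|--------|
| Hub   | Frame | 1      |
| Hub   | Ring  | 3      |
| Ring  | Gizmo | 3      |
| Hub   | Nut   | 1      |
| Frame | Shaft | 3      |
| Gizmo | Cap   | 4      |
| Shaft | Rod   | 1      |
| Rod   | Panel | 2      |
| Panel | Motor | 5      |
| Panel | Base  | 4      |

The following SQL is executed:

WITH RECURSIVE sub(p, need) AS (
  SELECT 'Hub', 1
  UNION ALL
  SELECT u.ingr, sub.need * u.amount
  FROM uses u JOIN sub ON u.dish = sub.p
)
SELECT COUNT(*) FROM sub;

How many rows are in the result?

Base: (Hub, need=1).
Iteration 1: components of {Hub} -> Frame = 1*1 = 1, Nut = 1*1 = 1, Ring = 1*3 = 3.
Iteration 2: components of {Frame,Nut,Ring} -> Gizmo = 3*3 = 9, Shaft = 1*3 = 3.
Iteration 3: components of {Gizmo,Shaft} -> Cap = 9*4 = 36, Rod = 3*1 = 3.
Iteration 4: components of {Cap,Rod} -> Panel = 3*2 = 6.
Iteration 5: components of {Panel} -> Base = 6*4 = 24, Motor = 6*5 = 30.
Iteration 6: no further components; recursion stops.
Total rows emitted: 11.

11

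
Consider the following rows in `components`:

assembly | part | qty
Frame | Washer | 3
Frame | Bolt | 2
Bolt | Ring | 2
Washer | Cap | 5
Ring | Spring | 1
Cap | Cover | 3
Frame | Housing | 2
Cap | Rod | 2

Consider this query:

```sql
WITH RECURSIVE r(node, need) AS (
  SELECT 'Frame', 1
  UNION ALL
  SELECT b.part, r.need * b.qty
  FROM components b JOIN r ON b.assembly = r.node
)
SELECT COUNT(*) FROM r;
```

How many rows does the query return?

Base: (Frame, need=1).
Iteration 1: components of {Frame} -> Bolt = 1*2 = 2, Housing = 1*2 = 2, Washer = 1*3 = 3.
Iteration 2: components of {Bolt,Housing,Washer} -> Cap = 3*5 = 15, Ring = 2*2 = 4.
Iteration 3: components of {Cap,Ring} -> Cover = 15*3 = 45, Rod = 15*2 = 30, Spring = 4*1 = 4.
Iteration 4: no further components; recursion stops.
Total rows emitted: 9.

9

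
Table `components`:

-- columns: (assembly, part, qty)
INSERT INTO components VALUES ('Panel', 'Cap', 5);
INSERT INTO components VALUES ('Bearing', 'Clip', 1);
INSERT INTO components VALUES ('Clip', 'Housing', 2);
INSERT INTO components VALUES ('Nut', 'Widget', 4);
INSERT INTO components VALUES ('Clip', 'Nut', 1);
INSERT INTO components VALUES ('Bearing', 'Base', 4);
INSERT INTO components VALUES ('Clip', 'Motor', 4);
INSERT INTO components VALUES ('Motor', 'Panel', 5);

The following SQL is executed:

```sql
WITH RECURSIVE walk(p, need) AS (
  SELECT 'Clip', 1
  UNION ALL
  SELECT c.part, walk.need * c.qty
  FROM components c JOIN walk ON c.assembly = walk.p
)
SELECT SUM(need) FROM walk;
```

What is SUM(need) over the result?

132

Base: (Clip, need=1).
Iteration 1: components of {Clip} -> Housing = 1*2 = 2, Motor = 1*4 = 4, Nut = 1*1 = 1.
Iteration 2: components of {Housing,Motor,Nut} -> Panel = 4*5 = 20, Widget = 1*4 = 4.
Iteration 3: components of {Panel,Widget} -> Cap = 20*5 = 100.
Iteration 4: no further components; recursion stops.
SUM(need) = 1 + 4 + 2 + 1 + 20 + 4 + 100 = 132.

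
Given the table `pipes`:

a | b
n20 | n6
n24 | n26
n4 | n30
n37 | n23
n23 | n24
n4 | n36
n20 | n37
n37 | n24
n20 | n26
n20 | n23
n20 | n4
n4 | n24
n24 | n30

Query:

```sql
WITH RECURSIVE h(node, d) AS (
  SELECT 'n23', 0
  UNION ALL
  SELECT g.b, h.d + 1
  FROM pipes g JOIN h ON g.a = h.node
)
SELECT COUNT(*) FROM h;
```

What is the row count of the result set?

Base: (n23, d=0).
Iteration 1: edges from {n23} -> (n24, d=1).
Iteration 2: edges from {n24} -> (n26, d=2), (n30, d=2).
Iteration 3: no outgoing edges from {n26,n30}; recursion stops.
Total rows emitted: 4.

4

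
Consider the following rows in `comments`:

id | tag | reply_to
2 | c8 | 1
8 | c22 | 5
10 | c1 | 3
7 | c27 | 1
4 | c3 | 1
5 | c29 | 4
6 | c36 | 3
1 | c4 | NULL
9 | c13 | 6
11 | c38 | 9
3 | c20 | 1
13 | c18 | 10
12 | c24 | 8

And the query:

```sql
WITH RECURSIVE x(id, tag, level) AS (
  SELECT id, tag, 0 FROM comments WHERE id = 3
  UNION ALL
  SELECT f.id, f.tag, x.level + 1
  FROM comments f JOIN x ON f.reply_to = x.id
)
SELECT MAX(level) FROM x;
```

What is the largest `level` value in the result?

3

Base: id=3 (c20) at level 0.
Iteration 1: rows with reply_to in {3} -> c36 (id 6, level 1), c1 (id 10, level 1).
Iteration 2: rows with reply_to in {6,10} -> c13 (id 9, level 2), c18 (id 13, level 2).
Iteration 3: rows with reply_to in {9,13} -> c38 (id 11, level 3).
Iteration 4: no rows with reply_to in {11}; recursion stops.
level values: 0, 1, 1, 2, 2, 3; the maximum is 3.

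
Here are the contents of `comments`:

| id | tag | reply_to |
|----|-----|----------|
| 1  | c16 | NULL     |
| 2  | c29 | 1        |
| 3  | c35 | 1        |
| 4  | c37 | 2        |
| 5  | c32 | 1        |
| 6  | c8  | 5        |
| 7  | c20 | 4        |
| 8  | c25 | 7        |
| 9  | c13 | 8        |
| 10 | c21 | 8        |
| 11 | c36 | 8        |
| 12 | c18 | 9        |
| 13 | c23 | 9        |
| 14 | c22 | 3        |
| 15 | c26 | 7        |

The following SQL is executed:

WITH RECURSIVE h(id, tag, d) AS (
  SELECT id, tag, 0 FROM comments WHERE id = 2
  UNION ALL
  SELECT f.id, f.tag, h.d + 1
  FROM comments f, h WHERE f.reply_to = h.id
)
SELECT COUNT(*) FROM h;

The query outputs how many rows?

10

Base: id=2 (c29) at d 0.
Iteration 1: rows with reply_to in {2} -> c37 (id 4, d 1).
Iteration 2: rows with reply_to in {4} -> c20 (id 7, d 2).
Iteration 3: rows with reply_to in {7} -> c25 (id 8, d 3), c26 (id 15, d 3).
Iteration 4: rows with reply_to in {8,15} -> c13 (id 9, d 4), c21 (id 10, d 4), c36 (id 11, d 4).
Iteration 5: rows with reply_to in {9,10,11} -> c18 (id 12, d 5), c23 (id 13, d 5).
Iteration 6: no rows with reply_to in {12,13}; recursion stops.
Total rows emitted: 10.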